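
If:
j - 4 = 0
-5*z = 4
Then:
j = 4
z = -4/5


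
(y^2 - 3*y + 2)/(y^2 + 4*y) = (y^2 - 3*y + 2)/(y*(y + 4))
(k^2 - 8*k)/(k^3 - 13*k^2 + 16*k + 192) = k/(k^2 - 5*k - 24)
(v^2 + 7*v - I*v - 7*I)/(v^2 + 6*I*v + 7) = (v + 7)/(v + 7*I)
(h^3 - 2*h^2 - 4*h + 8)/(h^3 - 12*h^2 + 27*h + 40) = (h^3 - 2*h^2 - 4*h + 8)/(h^3 - 12*h^2 + 27*h + 40)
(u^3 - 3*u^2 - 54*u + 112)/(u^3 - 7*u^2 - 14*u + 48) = (u + 7)/(u + 3)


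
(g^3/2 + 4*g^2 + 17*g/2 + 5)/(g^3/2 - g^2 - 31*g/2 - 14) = (g^2 + 7*g + 10)/(g^2 - 3*g - 28)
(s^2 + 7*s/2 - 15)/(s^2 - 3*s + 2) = (s^2 + 7*s/2 - 15)/(s^2 - 3*s + 2)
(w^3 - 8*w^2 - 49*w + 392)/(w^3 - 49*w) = (w - 8)/w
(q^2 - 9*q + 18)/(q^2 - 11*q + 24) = (q - 6)/(q - 8)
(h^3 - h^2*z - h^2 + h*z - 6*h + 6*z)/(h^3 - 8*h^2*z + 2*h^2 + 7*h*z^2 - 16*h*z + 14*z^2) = (3 - h)/(-h + 7*z)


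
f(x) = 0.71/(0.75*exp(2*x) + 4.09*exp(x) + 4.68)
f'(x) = 0.71*(-1.5*exp(2*x) - 4.09*exp(x))/(0.75*exp(2*x) + 4.09*exp(x) + 4.68)^2 = (-1.065*exp(x) - 2.9039)*exp(x)/(0.75*exp(2*x) + 4.09*exp(x) + 4.68)^2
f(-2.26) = 0.14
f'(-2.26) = -0.01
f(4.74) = 0.00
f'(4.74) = -0.00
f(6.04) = 0.00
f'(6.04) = -0.00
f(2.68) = 0.00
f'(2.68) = -0.01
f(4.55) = 0.00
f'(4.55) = -0.00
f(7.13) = 0.00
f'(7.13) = -0.00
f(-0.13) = 0.08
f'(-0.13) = -0.04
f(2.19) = 0.01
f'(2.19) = -0.01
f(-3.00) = 0.15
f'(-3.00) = -0.00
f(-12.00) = 0.15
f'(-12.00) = 0.00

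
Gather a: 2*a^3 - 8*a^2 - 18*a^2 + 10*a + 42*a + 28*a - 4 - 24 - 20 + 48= 2*a^3 - 26*a^2 + 80*a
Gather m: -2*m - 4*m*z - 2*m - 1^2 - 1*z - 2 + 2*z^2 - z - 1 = m*(-4*z - 4) + 2*z^2 - 2*z - 4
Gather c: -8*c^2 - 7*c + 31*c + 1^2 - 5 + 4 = -8*c^2 + 24*c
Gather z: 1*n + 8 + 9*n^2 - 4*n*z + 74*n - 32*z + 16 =9*n^2 + 75*n + z*(-4*n - 32) + 24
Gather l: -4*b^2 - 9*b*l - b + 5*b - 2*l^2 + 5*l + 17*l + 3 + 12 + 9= -4*b^2 + 4*b - 2*l^2 + l*(22 - 9*b) + 24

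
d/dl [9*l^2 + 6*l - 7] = 18*l + 6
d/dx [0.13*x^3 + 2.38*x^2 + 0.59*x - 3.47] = 0.39*x^2 + 4.76*x + 0.59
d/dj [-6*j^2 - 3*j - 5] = -12*j - 3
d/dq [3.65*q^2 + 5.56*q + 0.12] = 7.3*q + 5.56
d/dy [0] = 0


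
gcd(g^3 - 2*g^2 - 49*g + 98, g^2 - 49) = g^2 - 49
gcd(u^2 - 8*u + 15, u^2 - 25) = u - 5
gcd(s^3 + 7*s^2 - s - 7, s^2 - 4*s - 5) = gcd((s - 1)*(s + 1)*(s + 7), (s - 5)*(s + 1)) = s + 1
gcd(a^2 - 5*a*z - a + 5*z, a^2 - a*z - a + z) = a - 1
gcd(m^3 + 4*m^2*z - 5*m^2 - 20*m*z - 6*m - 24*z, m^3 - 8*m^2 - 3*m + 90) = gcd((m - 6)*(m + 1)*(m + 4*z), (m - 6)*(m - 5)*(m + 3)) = m - 6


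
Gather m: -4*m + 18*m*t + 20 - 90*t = m*(18*t - 4) - 90*t + 20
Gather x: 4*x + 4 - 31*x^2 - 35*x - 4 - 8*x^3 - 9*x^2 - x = -8*x^3 - 40*x^2 - 32*x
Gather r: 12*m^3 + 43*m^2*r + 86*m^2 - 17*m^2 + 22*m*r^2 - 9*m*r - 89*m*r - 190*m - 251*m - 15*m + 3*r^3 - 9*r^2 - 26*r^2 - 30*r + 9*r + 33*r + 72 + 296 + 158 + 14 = 12*m^3 + 69*m^2 - 456*m + 3*r^3 + r^2*(22*m - 35) + r*(43*m^2 - 98*m + 12) + 540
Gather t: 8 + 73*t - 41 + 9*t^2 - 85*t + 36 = 9*t^2 - 12*t + 3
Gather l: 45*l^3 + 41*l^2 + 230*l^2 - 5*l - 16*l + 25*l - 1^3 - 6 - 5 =45*l^3 + 271*l^2 + 4*l - 12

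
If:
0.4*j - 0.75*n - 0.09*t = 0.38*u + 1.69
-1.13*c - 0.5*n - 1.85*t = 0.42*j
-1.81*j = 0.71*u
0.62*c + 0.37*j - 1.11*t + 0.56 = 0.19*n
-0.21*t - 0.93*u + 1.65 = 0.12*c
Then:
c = 0.15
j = -0.60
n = -3.47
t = 0.98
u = 1.53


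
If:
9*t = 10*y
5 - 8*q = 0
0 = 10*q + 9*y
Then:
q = 5/8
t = -125/162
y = -25/36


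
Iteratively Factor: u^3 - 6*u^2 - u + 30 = (u - 5)*(u^2 - u - 6) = (u - 5)*(u - 3)*(u + 2)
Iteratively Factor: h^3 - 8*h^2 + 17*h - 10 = (h - 2)*(h^2 - 6*h + 5) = (h - 2)*(h - 1)*(h - 5)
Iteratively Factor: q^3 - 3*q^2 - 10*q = (q)*(q^2 - 3*q - 10) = q*(q + 2)*(q - 5)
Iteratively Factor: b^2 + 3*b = (b + 3)*(b)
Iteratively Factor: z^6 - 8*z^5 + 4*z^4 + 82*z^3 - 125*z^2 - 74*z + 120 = (z - 5)*(z^5 - 3*z^4 - 11*z^3 + 27*z^2 + 10*z - 24) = (z - 5)*(z + 1)*(z^4 - 4*z^3 - 7*z^2 + 34*z - 24) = (z - 5)*(z - 4)*(z + 1)*(z^3 - 7*z + 6) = (z - 5)*(z - 4)*(z - 2)*(z + 1)*(z^2 + 2*z - 3) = (z - 5)*(z - 4)*(z - 2)*(z - 1)*(z + 1)*(z + 3)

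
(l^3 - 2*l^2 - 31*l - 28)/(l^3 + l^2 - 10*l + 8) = (l^2 - 6*l - 7)/(l^2 - 3*l + 2)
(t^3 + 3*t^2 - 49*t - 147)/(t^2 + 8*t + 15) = (t^2 - 49)/(t + 5)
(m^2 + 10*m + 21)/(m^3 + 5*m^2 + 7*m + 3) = (m + 7)/(m^2 + 2*m + 1)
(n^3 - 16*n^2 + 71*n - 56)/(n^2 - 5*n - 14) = (n^2 - 9*n + 8)/(n + 2)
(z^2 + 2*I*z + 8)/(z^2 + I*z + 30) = (z^2 + 2*I*z + 8)/(z^2 + I*z + 30)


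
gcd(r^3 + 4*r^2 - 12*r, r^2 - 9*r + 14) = r - 2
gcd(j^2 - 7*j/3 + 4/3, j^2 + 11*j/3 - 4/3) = 1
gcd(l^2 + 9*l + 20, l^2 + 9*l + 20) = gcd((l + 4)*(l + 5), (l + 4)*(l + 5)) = l^2 + 9*l + 20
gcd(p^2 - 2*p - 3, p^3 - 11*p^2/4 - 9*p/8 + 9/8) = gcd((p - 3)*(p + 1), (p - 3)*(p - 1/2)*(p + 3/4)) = p - 3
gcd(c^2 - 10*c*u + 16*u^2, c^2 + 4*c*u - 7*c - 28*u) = 1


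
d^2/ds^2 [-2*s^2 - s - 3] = -4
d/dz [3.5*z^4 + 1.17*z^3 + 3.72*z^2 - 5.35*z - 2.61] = 14.0*z^3 + 3.51*z^2 + 7.44*z - 5.35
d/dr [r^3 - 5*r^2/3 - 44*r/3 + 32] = 3*r^2 - 10*r/3 - 44/3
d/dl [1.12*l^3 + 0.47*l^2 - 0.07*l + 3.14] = 3.36*l^2 + 0.94*l - 0.07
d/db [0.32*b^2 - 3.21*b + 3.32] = 0.64*b - 3.21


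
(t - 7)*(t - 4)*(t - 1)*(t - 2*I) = t^4 - 12*t^3 - 2*I*t^3 + 39*t^2 + 24*I*t^2 - 28*t - 78*I*t + 56*I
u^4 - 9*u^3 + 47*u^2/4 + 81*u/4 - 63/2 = (u - 7)*(u - 2)*(u - 3/2)*(u + 3/2)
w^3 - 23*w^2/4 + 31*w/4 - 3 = (w - 4)*(w - 1)*(w - 3/4)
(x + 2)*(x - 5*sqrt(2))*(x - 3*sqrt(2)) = x^3 - 8*sqrt(2)*x^2 + 2*x^2 - 16*sqrt(2)*x + 30*x + 60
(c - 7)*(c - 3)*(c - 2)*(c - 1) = c^4 - 13*c^3 + 53*c^2 - 83*c + 42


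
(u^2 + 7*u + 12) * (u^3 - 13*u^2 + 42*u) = u^5 - 6*u^4 - 37*u^3 + 138*u^2 + 504*u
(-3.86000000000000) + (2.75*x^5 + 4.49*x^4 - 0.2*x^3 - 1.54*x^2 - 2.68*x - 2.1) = 2.75*x^5 + 4.49*x^4 - 0.2*x^3 - 1.54*x^2 - 2.68*x - 5.96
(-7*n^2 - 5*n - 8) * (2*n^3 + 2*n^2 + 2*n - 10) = -14*n^5 - 24*n^4 - 40*n^3 + 44*n^2 + 34*n + 80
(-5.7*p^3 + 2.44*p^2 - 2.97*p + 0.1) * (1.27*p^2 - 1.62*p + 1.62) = -7.239*p^5 + 12.3328*p^4 - 16.9587*p^3 + 8.8912*p^2 - 4.9734*p + 0.162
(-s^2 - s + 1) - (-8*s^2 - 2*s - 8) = 7*s^2 + s + 9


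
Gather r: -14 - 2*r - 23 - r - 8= -3*r - 45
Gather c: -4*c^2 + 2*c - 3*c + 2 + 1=-4*c^2 - c + 3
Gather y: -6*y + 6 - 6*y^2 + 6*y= 6 - 6*y^2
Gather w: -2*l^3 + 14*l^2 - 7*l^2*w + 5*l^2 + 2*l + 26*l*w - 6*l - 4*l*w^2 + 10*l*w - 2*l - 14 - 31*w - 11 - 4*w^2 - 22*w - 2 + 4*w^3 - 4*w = -2*l^3 + 19*l^2 - 6*l + 4*w^3 + w^2*(-4*l - 4) + w*(-7*l^2 + 36*l - 57) - 27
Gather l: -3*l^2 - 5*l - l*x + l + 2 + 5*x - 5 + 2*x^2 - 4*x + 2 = -3*l^2 + l*(-x - 4) + 2*x^2 + x - 1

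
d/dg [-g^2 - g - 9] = -2*g - 1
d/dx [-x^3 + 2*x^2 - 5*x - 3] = -3*x^2 + 4*x - 5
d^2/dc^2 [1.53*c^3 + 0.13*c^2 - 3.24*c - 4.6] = 9.18*c + 0.26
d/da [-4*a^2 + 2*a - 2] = 2 - 8*a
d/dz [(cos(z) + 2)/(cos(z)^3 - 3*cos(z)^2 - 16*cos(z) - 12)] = (2*cos(z) - 5)*sin(z)/((cos(z) - 6)^2*(cos(z) + 1)^2)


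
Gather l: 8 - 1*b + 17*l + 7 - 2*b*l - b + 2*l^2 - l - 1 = -2*b + 2*l^2 + l*(16 - 2*b) + 14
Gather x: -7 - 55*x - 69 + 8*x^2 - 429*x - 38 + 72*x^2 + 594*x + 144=80*x^2 + 110*x + 30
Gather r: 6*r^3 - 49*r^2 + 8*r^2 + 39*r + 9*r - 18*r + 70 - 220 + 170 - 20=6*r^3 - 41*r^2 + 30*r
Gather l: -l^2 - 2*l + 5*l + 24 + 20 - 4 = -l^2 + 3*l + 40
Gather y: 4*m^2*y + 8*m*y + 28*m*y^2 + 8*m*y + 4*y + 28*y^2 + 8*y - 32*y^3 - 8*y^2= -32*y^3 + y^2*(28*m + 20) + y*(4*m^2 + 16*m + 12)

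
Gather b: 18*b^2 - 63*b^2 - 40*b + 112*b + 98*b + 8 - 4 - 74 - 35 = -45*b^2 + 170*b - 105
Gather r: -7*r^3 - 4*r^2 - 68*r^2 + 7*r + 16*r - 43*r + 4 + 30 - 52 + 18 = -7*r^3 - 72*r^2 - 20*r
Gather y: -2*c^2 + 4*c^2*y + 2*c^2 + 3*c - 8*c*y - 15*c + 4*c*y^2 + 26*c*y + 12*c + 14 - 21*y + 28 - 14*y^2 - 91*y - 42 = y^2*(4*c - 14) + y*(4*c^2 + 18*c - 112)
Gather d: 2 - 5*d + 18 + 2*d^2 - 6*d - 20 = 2*d^2 - 11*d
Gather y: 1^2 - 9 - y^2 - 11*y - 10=-y^2 - 11*y - 18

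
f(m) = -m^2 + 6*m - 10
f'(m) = 6 - 2*m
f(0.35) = -8.02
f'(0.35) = 5.30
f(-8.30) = -128.69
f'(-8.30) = 22.60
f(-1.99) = -25.90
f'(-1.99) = 9.98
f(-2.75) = -34.06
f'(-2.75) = 11.50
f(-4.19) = -52.70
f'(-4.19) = 14.38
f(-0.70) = -14.69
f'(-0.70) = 7.40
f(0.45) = -7.50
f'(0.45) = 5.10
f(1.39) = -3.59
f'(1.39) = 3.22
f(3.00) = -1.00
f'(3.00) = 0.00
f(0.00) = -10.00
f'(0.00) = 6.00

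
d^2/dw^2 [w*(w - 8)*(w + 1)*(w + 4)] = 12*w^2 - 18*w - 72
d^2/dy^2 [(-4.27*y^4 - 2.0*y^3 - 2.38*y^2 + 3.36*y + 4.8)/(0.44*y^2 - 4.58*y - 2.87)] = (-1.653344*y^6 + 51.629424*y^5 - 505.062432*y^4 - 995.287232*y^3 - 592.25106*y^2 - 131.422512*y + 85.956964)/(0.085184*y^6 - 2.660064*y^5 + 26.021952*y^4 - 61.370168*y^3 - 169.734096*y^2 - 113.175006*y - 23.639903)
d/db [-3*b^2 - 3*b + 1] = -6*b - 3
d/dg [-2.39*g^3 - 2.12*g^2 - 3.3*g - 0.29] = -7.17*g^2 - 4.24*g - 3.3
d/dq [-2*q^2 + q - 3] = 1 - 4*q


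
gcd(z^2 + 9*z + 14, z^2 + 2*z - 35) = z + 7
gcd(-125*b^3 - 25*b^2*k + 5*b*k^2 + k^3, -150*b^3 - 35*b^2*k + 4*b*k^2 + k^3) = 25*b^2 + 10*b*k + k^2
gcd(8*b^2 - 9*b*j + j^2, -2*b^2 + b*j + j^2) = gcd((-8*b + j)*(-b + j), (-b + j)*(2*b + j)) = b - j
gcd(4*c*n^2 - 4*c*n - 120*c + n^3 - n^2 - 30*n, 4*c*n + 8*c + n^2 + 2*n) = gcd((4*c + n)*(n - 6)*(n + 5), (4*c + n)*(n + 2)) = 4*c + n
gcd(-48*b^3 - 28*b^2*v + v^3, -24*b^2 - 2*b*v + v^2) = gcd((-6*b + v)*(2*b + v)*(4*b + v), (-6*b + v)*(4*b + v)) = -24*b^2 - 2*b*v + v^2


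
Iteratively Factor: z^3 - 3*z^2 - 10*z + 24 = (z - 4)*(z^2 + z - 6) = (z - 4)*(z + 3)*(z - 2)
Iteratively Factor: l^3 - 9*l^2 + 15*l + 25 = (l - 5)*(l^2 - 4*l - 5) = (l - 5)^2*(l + 1)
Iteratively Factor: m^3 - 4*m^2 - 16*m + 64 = (m - 4)*(m^2 - 16) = (m - 4)*(m + 4)*(m - 4)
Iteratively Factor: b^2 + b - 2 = (b - 1)*(b + 2)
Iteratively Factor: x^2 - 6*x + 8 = (x - 4)*(x - 2)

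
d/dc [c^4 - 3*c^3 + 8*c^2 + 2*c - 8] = 4*c^3 - 9*c^2 + 16*c + 2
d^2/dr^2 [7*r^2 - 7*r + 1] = 14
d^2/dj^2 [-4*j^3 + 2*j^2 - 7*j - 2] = 4 - 24*j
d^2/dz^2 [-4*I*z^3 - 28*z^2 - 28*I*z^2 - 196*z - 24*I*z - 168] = -24*I*z - 56 - 56*I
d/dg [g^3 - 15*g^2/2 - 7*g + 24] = 3*g^2 - 15*g - 7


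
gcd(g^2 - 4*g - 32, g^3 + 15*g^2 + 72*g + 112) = g + 4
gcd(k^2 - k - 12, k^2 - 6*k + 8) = k - 4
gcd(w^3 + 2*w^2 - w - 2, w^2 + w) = w + 1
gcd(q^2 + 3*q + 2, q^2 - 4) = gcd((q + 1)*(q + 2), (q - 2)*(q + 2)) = q + 2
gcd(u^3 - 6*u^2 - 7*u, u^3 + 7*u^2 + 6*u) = u^2 + u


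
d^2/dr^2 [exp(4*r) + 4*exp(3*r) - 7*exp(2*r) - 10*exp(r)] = (16*exp(3*r) + 36*exp(2*r) - 28*exp(r) - 10)*exp(r)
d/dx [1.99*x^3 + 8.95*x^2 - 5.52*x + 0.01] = 5.97*x^2 + 17.9*x - 5.52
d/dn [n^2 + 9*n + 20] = 2*n + 9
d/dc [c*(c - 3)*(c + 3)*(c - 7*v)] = 4*c^3 - 21*c^2*v - 18*c + 63*v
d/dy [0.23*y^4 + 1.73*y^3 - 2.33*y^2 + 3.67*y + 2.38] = 0.92*y^3 + 5.19*y^2 - 4.66*y + 3.67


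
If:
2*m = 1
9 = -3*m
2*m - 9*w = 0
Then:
No Solution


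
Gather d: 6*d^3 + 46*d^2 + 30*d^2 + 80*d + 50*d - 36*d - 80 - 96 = 6*d^3 + 76*d^2 + 94*d - 176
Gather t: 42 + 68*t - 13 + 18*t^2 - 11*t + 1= 18*t^2 + 57*t + 30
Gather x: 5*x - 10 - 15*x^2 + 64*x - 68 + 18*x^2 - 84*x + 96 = 3*x^2 - 15*x + 18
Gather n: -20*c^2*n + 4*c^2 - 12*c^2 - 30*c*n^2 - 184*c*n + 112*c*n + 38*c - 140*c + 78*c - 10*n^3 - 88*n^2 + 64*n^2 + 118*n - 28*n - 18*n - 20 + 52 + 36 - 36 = -8*c^2 - 24*c - 10*n^3 + n^2*(-30*c - 24) + n*(-20*c^2 - 72*c + 72) + 32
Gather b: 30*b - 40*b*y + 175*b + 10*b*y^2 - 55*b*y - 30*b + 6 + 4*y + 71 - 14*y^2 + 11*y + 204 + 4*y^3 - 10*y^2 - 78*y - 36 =b*(10*y^2 - 95*y + 175) + 4*y^3 - 24*y^2 - 63*y + 245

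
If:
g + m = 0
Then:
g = -m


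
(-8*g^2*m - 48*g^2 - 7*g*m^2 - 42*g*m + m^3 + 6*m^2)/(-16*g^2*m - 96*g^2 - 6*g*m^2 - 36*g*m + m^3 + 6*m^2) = (g + m)/(2*g + m)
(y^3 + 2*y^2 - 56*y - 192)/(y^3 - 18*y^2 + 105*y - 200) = (y^2 + 10*y + 24)/(y^2 - 10*y + 25)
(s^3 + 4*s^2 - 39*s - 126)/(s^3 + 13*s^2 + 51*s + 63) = (s - 6)/(s + 3)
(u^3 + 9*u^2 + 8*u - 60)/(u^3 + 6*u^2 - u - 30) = (u + 6)/(u + 3)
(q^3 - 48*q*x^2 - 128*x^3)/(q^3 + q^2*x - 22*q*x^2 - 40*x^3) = (-q^2 + 4*q*x + 32*x^2)/(-q^2 + 3*q*x + 10*x^2)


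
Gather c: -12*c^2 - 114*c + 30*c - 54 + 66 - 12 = -12*c^2 - 84*c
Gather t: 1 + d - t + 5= d - t + 6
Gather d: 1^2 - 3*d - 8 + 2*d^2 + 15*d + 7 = 2*d^2 + 12*d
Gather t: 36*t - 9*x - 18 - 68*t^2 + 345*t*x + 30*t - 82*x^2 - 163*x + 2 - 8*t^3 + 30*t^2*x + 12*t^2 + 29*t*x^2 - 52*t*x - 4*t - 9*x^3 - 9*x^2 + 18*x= -8*t^3 + t^2*(30*x - 56) + t*(29*x^2 + 293*x + 62) - 9*x^3 - 91*x^2 - 154*x - 16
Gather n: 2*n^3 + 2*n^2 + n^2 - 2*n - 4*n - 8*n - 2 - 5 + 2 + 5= 2*n^3 + 3*n^2 - 14*n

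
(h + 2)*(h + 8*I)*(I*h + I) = I*h^3 - 8*h^2 + 3*I*h^2 - 24*h + 2*I*h - 16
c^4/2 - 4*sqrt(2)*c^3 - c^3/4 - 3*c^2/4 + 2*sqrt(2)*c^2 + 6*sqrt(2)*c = c*(c/2 + 1/2)*(c - 3/2)*(c - 8*sqrt(2))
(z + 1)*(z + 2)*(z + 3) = z^3 + 6*z^2 + 11*z + 6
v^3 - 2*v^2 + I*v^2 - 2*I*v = v*(v - 2)*(v + I)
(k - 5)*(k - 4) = k^2 - 9*k + 20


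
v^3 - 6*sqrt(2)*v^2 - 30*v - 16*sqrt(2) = (v - 8*sqrt(2))*(v + sqrt(2))^2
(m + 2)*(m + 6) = m^2 + 8*m + 12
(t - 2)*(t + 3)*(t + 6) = t^3 + 7*t^2 - 36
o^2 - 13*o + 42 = (o - 7)*(o - 6)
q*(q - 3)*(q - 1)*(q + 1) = q^4 - 3*q^3 - q^2 + 3*q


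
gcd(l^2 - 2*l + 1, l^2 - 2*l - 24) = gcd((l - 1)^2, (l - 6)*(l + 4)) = 1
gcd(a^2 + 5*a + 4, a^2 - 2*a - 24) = a + 4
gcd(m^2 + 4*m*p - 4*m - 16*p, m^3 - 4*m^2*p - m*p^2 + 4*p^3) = 1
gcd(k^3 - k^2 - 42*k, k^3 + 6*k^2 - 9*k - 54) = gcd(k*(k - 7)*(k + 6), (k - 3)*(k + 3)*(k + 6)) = k + 6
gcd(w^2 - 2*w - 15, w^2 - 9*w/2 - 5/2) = w - 5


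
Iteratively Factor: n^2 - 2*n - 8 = (n - 4)*(n + 2)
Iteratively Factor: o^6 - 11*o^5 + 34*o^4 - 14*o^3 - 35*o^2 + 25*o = (o - 1)*(o^5 - 10*o^4 + 24*o^3 + 10*o^2 - 25*o) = (o - 1)^2*(o^4 - 9*o^3 + 15*o^2 + 25*o) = (o - 5)*(o - 1)^2*(o^3 - 4*o^2 - 5*o) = (o - 5)*(o - 1)^2*(o + 1)*(o^2 - 5*o) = (o - 5)^2*(o - 1)^2*(o + 1)*(o)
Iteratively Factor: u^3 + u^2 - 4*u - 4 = (u + 2)*(u^2 - u - 2) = (u - 2)*(u + 2)*(u + 1)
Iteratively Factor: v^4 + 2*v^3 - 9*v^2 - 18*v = (v - 3)*(v^3 + 5*v^2 + 6*v) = (v - 3)*(v + 3)*(v^2 + 2*v) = v*(v - 3)*(v + 3)*(v + 2)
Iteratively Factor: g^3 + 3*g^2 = (g)*(g^2 + 3*g) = g^2*(g + 3)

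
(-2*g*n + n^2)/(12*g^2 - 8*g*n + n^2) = -n/(6*g - n)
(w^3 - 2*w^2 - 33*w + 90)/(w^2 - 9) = (w^2 + w - 30)/(w + 3)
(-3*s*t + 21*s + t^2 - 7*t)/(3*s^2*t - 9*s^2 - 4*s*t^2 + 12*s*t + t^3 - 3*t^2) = (7 - t)/(s*t - 3*s - t^2 + 3*t)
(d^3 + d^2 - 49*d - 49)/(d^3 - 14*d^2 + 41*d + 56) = (d + 7)/(d - 8)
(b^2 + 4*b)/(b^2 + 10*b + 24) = b/(b + 6)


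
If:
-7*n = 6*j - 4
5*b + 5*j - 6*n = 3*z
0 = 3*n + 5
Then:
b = 3*z/5 - 83/18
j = 47/18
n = -5/3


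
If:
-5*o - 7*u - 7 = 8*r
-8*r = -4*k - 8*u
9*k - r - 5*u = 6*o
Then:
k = -120*u/133 - 12/19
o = -303*u/133 - 17/19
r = 73*u/133 - 6/19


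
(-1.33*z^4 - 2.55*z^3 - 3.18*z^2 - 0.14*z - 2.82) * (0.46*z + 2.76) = -0.6118*z^5 - 4.8438*z^4 - 8.5008*z^3 - 8.8412*z^2 - 1.6836*z - 7.7832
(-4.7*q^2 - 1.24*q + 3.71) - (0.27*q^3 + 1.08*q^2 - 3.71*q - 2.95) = -0.27*q^3 - 5.78*q^2 + 2.47*q + 6.66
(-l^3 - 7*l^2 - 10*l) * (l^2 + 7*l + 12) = -l^5 - 14*l^4 - 71*l^3 - 154*l^2 - 120*l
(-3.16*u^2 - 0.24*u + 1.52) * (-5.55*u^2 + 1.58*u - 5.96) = 17.538*u^4 - 3.6608*u^3 + 10.0184*u^2 + 3.832*u - 9.0592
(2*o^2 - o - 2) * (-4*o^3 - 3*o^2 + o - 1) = -8*o^5 - 2*o^4 + 13*o^3 + 3*o^2 - o + 2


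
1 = 1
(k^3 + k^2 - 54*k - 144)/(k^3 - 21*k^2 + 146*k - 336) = (k^2 + 9*k + 18)/(k^2 - 13*k + 42)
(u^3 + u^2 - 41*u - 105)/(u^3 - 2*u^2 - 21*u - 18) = (u^2 - 2*u - 35)/(u^2 - 5*u - 6)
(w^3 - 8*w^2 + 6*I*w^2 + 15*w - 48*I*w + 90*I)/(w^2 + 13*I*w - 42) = (w^2 - 8*w + 15)/(w + 7*I)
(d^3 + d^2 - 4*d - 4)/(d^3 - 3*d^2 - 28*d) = (-d^3 - d^2 + 4*d + 4)/(d*(-d^2 + 3*d + 28))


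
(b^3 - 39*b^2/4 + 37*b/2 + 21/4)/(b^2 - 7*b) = b - 11/4 - 3/(4*b)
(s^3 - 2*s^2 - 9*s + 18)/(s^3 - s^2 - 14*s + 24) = (s + 3)/(s + 4)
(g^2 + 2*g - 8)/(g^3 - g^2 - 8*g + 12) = (g + 4)/(g^2 + g - 6)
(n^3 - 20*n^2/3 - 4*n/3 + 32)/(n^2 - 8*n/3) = n - 4 - 12/n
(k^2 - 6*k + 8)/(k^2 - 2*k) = (k - 4)/k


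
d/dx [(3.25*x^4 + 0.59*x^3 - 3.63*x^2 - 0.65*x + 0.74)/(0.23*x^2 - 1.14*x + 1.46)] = (1.495*x^5 - 10.9793*x^4 + 17.6348*x^3 + 6.8719*x^2 - 10.94*x - 0.1054)/(0.0529*x^4 - 0.5244*x^3 + 1.9712*x^2 - 3.3288*x + 2.1316)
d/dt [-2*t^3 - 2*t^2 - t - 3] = -6*t^2 - 4*t - 1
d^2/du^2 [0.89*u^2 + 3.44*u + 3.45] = 1.78000000000000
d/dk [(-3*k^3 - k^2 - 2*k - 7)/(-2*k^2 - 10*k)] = (3*k^4 + 30*k^3 + 3*k^2 - 14*k - 35)/(2*k^2*(k^2 + 10*k + 25))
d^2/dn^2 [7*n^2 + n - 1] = 14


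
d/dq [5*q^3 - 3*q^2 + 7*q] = 15*q^2 - 6*q + 7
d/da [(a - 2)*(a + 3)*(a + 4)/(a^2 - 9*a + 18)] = (a^4 - 18*a^3 + 11*a^2 + 228*a - 252)/(a^4 - 18*a^3 + 117*a^2 - 324*a + 324)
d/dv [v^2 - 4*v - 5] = 2*v - 4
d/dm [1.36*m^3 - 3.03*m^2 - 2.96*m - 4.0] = 4.08*m^2 - 6.06*m - 2.96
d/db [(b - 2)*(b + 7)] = 2*b + 5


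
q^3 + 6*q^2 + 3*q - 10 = (q - 1)*(q + 2)*(q + 5)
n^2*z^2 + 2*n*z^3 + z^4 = z^2*(n + z)^2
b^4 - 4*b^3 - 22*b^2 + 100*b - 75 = (b - 5)*(b - 3)*(b - 1)*(b + 5)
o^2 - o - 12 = (o - 4)*(o + 3)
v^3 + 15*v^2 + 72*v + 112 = (v + 4)^2*(v + 7)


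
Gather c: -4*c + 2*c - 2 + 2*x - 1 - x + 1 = -2*c + x - 2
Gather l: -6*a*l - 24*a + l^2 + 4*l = -24*a + l^2 + l*(4 - 6*a)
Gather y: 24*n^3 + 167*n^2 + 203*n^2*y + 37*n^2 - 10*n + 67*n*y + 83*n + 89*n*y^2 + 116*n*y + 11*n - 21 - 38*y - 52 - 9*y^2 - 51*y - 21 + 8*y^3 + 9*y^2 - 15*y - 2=24*n^3 + 204*n^2 + 89*n*y^2 + 84*n + 8*y^3 + y*(203*n^2 + 183*n - 104) - 96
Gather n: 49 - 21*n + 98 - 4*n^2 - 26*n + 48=-4*n^2 - 47*n + 195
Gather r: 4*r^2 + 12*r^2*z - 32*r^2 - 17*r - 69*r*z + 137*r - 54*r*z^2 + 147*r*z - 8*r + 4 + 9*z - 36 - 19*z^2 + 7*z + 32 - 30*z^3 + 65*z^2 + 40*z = r^2*(12*z - 28) + r*(-54*z^2 + 78*z + 112) - 30*z^3 + 46*z^2 + 56*z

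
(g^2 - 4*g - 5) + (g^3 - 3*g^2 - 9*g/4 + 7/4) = g^3 - 2*g^2 - 25*g/4 - 13/4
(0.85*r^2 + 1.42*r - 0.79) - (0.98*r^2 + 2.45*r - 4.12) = -0.13*r^2 - 1.03*r + 3.33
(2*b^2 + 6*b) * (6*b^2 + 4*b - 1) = 12*b^4 + 44*b^3 + 22*b^2 - 6*b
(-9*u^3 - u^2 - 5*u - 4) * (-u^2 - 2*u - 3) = 9*u^5 + 19*u^4 + 34*u^3 + 17*u^2 + 23*u + 12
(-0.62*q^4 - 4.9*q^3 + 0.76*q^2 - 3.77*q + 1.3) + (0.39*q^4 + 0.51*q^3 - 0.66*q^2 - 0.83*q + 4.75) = -0.23*q^4 - 4.39*q^3 + 0.1*q^2 - 4.6*q + 6.05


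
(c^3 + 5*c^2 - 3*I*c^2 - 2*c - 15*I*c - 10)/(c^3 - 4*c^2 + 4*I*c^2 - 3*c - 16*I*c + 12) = (c^3 + c^2*(5 - 3*I) - c*(2 + 15*I) - 10)/(c^3 + 4*c^2*(-1 + I) - c*(3 + 16*I) + 12)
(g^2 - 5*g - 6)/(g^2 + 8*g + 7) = (g - 6)/(g + 7)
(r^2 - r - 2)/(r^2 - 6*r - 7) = (r - 2)/(r - 7)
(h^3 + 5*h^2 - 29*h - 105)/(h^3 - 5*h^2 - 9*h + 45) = (h + 7)/(h - 3)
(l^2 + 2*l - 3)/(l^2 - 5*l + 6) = (l^2 + 2*l - 3)/(l^2 - 5*l + 6)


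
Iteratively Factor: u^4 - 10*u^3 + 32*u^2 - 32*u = (u - 4)*(u^3 - 6*u^2 + 8*u) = u*(u - 4)*(u^2 - 6*u + 8) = u*(u - 4)^2*(u - 2)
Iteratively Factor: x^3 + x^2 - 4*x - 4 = (x + 1)*(x^2 - 4) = (x + 1)*(x + 2)*(x - 2)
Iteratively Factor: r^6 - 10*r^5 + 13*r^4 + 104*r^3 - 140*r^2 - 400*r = (r - 5)*(r^5 - 5*r^4 - 12*r^3 + 44*r^2 + 80*r) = (r - 5)*(r - 4)*(r^4 - r^3 - 16*r^2 - 20*r) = (r - 5)*(r - 4)*(r + 2)*(r^3 - 3*r^2 - 10*r) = r*(r - 5)*(r - 4)*(r + 2)*(r^2 - 3*r - 10) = r*(r - 5)^2*(r - 4)*(r + 2)*(r + 2)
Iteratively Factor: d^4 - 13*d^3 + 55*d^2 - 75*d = (d - 3)*(d^3 - 10*d^2 + 25*d) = (d - 5)*(d - 3)*(d^2 - 5*d) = (d - 5)^2*(d - 3)*(d)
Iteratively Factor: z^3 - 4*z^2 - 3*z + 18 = (z - 3)*(z^2 - z - 6) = (z - 3)^2*(z + 2)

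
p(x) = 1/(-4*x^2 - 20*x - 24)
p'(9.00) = 0.00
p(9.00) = 0.00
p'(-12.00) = 0.00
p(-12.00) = 0.00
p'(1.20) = 0.01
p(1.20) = -0.02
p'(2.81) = 0.00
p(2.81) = -0.01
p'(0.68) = 0.02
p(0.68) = -0.03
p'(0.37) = 0.02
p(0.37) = -0.03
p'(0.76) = 0.02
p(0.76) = -0.02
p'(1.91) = 0.01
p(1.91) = -0.01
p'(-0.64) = 0.09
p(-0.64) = -0.08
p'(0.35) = 0.02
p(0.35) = -0.03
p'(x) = (8*x + 20)/(-4*x^2 - 20*x - 24)^2 = (2*x + 5)/(4*(x^2 + 5*x + 6)^2)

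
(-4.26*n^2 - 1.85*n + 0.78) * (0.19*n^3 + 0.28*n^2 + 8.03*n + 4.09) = -0.8094*n^5 - 1.5443*n^4 - 34.5776*n^3 - 32.0605*n^2 - 1.3031*n + 3.1902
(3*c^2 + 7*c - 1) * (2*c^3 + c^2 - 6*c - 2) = 6*c^5 + 17*c^4 - 13*c^3 - 49*c^2 - 8*c + 2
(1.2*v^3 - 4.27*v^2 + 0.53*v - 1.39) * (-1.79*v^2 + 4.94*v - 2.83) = -2.148*v^5 + 13.5713*v^4 - 25.4385*v^3 + 17.1904*v^2 - 8.3665*v + 3.9337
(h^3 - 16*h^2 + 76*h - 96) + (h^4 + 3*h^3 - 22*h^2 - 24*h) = h^4 + 4*h^3 - 38*h^2 + 52*h - 96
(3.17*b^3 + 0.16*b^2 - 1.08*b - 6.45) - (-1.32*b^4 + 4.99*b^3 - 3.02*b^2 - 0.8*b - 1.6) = 1.32*b^4 - 1.82*b^3 + 3.18*b^2 - 0.28*b - 4.85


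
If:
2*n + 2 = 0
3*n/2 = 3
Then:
No Solution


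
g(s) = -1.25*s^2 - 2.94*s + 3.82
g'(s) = -2.5*s - 2.94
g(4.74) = -38.20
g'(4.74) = -14.79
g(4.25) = -31.25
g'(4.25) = -13.56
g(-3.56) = -1.56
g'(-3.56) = 5.96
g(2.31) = -9.64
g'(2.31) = -8.72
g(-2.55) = 3.19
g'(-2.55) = 3.44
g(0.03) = 3.73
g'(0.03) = -3.02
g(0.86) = 0.37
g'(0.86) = -5.09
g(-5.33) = -16.02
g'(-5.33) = 10.38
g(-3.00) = 1.39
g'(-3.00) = 4.56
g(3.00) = -16.25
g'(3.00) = -10.44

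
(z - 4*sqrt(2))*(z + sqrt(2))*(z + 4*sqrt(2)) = z^3 + sqrt(2)*z^2 - 32*z - 32*sqrt(2)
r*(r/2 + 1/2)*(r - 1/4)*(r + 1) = r^4/2 + 7*r^3/8 + r^2/4 - r/8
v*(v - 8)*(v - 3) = v^3 - 11*v^2 + 24*v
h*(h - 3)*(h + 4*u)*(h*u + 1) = h^4*u + 4*h^3*u^2 - 3*h^3*u + h^3 - 12*h^2*u^2 + 4*h^2*u - 3*h^2 - 12*h*u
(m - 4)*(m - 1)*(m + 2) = m^3 - 3*m^2 - 6*m + 8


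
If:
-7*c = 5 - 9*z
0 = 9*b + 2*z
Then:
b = -2*z/9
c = 9*z/7 - 5/7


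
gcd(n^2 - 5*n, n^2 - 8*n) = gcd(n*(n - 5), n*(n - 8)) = n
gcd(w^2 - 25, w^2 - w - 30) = w + 5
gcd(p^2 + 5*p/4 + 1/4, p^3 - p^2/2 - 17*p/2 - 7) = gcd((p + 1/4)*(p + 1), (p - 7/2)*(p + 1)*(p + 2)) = p + 1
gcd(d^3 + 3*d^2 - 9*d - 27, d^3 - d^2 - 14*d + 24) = d - 3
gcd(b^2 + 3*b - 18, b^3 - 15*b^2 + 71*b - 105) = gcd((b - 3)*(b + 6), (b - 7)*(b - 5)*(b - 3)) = b - 3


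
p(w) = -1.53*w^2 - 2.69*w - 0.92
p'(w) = -3.06*w - 2.69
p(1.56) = -8.84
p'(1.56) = -7.46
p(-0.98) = 0.25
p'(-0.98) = 0.31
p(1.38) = -7.55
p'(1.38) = -6.91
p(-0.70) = 0.21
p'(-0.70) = -0.55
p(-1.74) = -0.87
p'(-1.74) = 2.63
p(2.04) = -12.77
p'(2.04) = -8.93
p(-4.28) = -17.43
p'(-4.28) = 10.41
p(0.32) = -1.94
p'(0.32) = -3.67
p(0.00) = -0.92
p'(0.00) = -2.69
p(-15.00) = -304.82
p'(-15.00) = 43.21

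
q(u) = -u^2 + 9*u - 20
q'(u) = 9 - 2*u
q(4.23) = 0.18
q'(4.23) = 0.54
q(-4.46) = -80.03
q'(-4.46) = 17.92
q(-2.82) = -53.33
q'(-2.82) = 14.64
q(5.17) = -0.20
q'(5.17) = -1.34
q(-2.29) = -45.85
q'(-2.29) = 13.58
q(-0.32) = -22.98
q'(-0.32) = 9.64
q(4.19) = 0.15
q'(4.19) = 0.62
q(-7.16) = -135.71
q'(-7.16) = 23.32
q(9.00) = -20.00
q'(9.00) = -9.00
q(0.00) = -20.00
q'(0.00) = 9.00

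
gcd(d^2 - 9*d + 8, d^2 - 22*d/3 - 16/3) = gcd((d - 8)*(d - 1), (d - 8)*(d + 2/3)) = d - 8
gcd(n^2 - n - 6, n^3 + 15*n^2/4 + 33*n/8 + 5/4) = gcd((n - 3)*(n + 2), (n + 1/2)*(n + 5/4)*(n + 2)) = n + 2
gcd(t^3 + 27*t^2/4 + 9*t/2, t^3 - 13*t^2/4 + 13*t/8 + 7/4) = 1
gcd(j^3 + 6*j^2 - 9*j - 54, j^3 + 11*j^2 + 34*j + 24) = j + 6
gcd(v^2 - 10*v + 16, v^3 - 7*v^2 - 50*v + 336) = v - 8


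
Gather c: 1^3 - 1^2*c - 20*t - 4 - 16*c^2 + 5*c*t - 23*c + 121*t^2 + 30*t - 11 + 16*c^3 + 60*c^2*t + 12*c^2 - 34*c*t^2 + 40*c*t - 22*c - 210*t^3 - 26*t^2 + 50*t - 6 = 16*c^3 + c^2*(60*t - 4) + c*(-34*t^2 + 45*t - 46) - 210*t^3 + 95*t^2 + 60*t - 20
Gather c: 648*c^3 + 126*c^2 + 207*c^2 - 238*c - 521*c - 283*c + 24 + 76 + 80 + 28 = 648*c^3 + 333*c^2 - 1042*c + 208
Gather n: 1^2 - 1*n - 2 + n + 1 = 0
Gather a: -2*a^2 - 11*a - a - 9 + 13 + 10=-2*a^2 - 12*a + 14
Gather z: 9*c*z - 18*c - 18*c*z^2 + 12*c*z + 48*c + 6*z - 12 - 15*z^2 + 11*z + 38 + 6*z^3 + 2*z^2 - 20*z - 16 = 30*c + 6*z^3 + z^2*(-18*c - 13) + z*(21*c - 3) + 10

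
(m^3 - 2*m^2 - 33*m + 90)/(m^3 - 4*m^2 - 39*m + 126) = (m - 5)/(m - 7)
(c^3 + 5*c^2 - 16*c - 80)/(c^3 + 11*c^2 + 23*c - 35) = (c^2 - 16)/(c^2 + 6*c - 7)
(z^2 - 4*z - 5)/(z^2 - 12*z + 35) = (z + 1)/(z - 7)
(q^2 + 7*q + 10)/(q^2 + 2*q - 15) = (q + 2)/(q - 3)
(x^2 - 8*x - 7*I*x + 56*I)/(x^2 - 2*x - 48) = (x - 7*I)/(x + 6)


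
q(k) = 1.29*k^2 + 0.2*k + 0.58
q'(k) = 2.58*k + 0.2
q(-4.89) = 30.45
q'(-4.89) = -12.42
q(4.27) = 24.95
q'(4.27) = 11.22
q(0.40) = 0.87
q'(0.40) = 1.23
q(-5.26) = 35.22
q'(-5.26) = -13.37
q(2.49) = 9.08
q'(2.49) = 6.62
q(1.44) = 3.54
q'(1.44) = 3.92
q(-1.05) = 1.79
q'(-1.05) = -2.51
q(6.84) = 62.30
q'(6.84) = 17.85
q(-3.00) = 11.59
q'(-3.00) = -7.54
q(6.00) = 48.22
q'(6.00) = 15.68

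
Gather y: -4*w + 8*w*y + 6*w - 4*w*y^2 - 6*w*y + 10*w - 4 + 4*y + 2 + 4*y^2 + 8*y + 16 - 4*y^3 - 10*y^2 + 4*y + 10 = 12*w - 4*y^3 + y^2*(-4*w - 6) + y*(2*w + 16) + 24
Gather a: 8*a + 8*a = 16*a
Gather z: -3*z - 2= -3*z - 2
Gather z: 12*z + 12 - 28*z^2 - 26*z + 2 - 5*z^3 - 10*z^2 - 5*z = -5*z^3 - 38*z^2 - 19*z + 14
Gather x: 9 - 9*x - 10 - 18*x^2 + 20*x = -18*x^2 + 11*x - 1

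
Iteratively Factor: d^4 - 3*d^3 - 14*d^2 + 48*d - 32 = (d - 1)*(d^3 - 2*d^2 - 16*d + 32) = (d - 1)*(d + 4)*(d^2 - 6*d + 8) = (d - 2)*(d - 1)*(d + 4)*(d - 4)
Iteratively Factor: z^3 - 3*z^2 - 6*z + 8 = (z - 4)*(z^2 + z - 2) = (z - 4)*(z - 1)*(z + 2)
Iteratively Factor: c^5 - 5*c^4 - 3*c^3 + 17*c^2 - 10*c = (c - 1)*(c^4 - 4*c^3 - 7*c^2 + 10*c) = (c - 1)*(c + 2)*(c^3 - 6*c^2 + 5*c) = (c - 5)*(c - 1)*(c + 2)*(c^2 - c) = c*(c - 5)*(c - 1)*(c + 2)*(c - 1)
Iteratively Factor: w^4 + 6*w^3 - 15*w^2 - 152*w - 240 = (w + 4)*(w^3 + 2*w^2 - 23*w - 60) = (w + 3)*(w + 4)*(w^2 - w - 20) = (w + 3)*(w + 4)^2*(w - 5)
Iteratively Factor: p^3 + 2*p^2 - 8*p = (p - 2)*(p^2 + 4*p) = (p - 2)*(p + 4)*(p)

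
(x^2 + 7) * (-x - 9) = -x^3 - 9*x^2 - 7*x - 63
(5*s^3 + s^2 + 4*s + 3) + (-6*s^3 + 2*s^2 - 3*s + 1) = -s^3 + 3*s^2 + s + 4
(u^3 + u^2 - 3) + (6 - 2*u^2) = u^3 - u^2 + 3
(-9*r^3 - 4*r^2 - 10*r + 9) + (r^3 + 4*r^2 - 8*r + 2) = -8*r^3 - 18*r + 11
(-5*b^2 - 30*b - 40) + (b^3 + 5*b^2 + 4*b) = b^3 - 26*b - 40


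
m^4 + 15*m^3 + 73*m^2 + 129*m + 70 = (m + 1)*(m + 2)*(m + 5)*(m + 7)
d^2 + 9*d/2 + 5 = (d + 2)*(d + 5/2)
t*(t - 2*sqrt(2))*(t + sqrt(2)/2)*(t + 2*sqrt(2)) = t^4 + sqrt(2)*t^3/2 - 8*t^2 - 4*sqrt(2)*t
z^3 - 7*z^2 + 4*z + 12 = (z - 6)*(z - 2)*(z + 1)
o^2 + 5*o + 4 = (o + 1)*(o + 4)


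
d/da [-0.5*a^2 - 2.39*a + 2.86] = -1.0*a - 2.39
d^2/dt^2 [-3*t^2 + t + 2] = -6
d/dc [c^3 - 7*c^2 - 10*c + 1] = 3*c^2 - 14*c - 10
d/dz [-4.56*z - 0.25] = -4.56000000000000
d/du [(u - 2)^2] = 2*u - 4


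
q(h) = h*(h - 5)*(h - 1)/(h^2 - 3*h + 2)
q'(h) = h*(3 - 2*h)*(h - 5)*(h - 1)/(h^2 - 3*h + 2)^2 + h*(h - 5)/(h^2 - 3*h + 2) + h*(h - 1)/(h^2 - 3*h + 2) + (h - 5)*(h - 1)/(h^2 - 3*h + 2) = (h^2 - 4*h + 10)/(h^2 - 4*h + 4)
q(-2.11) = -3.65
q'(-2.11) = 1.36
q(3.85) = -2.39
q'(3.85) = 2.75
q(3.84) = -2.42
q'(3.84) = 2.77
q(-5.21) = -7.38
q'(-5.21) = 1.12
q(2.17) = -36.12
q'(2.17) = 208.61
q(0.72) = 2.41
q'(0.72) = 4.66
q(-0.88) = -1.80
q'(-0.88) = 1.72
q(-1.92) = -3.39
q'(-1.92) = 1.39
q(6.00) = 1.50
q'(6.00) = 1.38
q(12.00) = 8.40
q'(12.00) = 1.06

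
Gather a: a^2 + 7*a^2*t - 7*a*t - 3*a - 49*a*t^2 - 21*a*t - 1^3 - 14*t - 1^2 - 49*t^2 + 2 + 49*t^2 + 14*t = a^2*(7*t + 1) + a*(-49*t^2 - 28*t - 3)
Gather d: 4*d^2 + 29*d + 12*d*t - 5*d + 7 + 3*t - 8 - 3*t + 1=4*d^2 + d*(12*t + 24)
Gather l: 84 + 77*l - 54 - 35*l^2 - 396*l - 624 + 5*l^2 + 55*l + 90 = -30*l^2 - 264*l - 504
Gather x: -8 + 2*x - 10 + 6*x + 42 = 8*x + 24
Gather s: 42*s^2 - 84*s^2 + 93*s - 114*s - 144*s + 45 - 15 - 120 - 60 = -42*s^2 - 165*s - 150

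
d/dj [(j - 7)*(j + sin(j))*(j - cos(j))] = (j - 7)*(j + sin(j))*(sin(j) + 1) + (j - 7)*(j - cos(j))*(cos(j) + 1) + (j + sin(j))*(j - cos(j))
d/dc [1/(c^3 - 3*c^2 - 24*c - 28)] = 3*(-c^2 + 2*c + 8)/(-c^3 + 3*c^2 + 24*c + 28)^2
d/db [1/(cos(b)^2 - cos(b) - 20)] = (2*cos(b) - 1)*sin(b)/(sin(b)^2 + cos(b) + 19)^2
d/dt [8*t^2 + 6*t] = 16*t + 6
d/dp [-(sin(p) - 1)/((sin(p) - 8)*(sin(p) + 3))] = (sin(p)^2 - 2*sin(p) + 29)*cos(p)/((sin(p) - 8)^2*(sin(p) + 3)^2)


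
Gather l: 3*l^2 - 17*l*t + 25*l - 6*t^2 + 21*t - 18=3*l^2 + l*(25 - 17*t) - 6*t^2 + 21*t - 18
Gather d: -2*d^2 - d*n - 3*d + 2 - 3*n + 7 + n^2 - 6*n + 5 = -2*d^2 + d*(-n - 3) + n^2 - 9*n + 14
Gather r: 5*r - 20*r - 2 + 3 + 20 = 21 - 15*r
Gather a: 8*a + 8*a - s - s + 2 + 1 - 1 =16*a - 2*s + 2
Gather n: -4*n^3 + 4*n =-4*n^3 + 4*n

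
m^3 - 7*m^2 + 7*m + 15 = (m - 5)*(m - 3)*(m + 1)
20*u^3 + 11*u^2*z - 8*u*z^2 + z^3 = (-5*u + z)*(-4*u + z)*(u + z)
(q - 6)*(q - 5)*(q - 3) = q^3 - 14*q^2 + 63*q - 90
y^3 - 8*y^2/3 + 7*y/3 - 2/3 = (y - 1)^2*(y - 2/3)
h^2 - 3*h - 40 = (h - 8)*(h + 5)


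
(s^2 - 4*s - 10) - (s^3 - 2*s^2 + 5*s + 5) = -s^3 + 3*s^2 - 9*s - 15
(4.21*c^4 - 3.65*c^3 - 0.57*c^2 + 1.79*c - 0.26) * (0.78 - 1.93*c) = -8.1253*c^5 + 10.3283*c^4 - 1.7469*c^3 - 3.8993*c^2 + 1.898*c - 0.2028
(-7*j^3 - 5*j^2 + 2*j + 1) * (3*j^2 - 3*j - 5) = -21*j^5 + 6*j^4 + 56*j^3 + 22*j^2 - 13*j - 5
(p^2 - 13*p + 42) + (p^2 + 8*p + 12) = 2*p^2 - 5*p + 54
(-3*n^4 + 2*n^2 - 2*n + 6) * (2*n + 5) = -6*n^5 - 15*n^4 + 4*n^3 + 6*n^2 + 2*n + 30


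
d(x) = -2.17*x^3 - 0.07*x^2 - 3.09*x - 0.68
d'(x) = -6.51*x^2 - 0.14*x - 3.09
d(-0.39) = 0.64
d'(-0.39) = -4.03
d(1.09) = -6.94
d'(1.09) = -10.98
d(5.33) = -347.72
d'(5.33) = -188.78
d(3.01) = -69.79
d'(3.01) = -62.49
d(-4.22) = 174.19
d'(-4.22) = -118.43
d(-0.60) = 1.62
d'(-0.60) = -5.35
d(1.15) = -7.63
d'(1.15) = -11.86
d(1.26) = -9.03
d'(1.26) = -13.60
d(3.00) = -69.17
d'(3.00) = -62.10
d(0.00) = -0.68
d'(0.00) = -3.09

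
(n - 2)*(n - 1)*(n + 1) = n^3 - 2*n^2 - n + 2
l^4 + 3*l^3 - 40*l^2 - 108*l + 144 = (l - 6)*(l - 1)*(l + 4)*(l + 6)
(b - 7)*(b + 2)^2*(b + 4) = b^4 + b^3 - 36*b^2 - 124*b - 112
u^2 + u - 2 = (u - 1)*(u + 2)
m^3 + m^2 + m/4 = m*(m + 1/2)^2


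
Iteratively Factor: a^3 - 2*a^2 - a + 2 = (a - 1)*(a^2 - a - 2) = (a - 2)*(a - 1)*(a + 1)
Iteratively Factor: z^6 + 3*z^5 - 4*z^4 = (z)*(z^5 + 3*z^4 - 4*z^3) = z*(z - 1)*(z^4 + 4*z^3) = z^2*(z - 1)*(z^3 + 4*z^2) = z^3*(z - 1)*(z^2 + 4*z) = z^3*(z - 1)*(z + 4)*(z)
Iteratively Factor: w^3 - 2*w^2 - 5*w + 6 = (w + 2)*(w^2 - 4*w + 3) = (w - 1)*(w + 2)*(w - 3)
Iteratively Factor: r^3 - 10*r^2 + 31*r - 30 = (r - 2)*(r^2 - 8*r + 15) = (r - 3)*(r - 2)*(r - 5)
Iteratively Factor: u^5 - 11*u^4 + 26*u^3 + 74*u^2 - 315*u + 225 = (u - 5)*(u^4 - 6*u^3 - 4*u^2 + 54*u - 45) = (u - 5)*(u - 3)*(u^3 - 3*u^2 - 13*u + 15) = (u - 5)*(u - 3)*(u + 3)*(u^2 - 6*u + 5) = (u - 5)*(u - 3)*(u - 1)*(u + 3)*(u - 5)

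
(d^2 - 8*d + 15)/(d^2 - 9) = (d - 5)/(d + 3)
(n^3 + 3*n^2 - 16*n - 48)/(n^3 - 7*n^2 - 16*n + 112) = (n + 3)/(n - 7)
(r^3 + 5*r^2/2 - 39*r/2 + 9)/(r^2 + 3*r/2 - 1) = (r^2 + 3*r - 18)/(r + 2)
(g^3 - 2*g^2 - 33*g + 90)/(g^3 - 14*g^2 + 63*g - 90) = (g + 6)/(g - 6)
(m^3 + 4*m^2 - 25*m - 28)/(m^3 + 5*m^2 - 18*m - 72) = (m^2 + 8*m + 7)/(m^2 + 9*m + 18)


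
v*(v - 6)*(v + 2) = v^3 - 4*v^2 - 12*v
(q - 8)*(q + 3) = q^2 - 5*q - 24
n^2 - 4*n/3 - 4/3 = (n - 2)*(n + 2/3)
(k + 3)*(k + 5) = k^2 + 8*k + 15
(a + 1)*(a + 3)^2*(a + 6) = a^4 + 13*a^3 + 57*a^2 + 99*a + 54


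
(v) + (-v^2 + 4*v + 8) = -v^2 + 5*v + 8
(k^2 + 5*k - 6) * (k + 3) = k^3 + 8*k^2 + 9*k - 18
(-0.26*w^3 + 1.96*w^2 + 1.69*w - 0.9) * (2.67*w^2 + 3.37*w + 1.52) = -0.6942*w^5 + 4.357*w^4 + 10.7223*w^3 + 6.2715*w^2 - 0.4642*w - 1.368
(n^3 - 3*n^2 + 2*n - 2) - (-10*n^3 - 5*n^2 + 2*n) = 11*n^3 + 2*n^2 - 2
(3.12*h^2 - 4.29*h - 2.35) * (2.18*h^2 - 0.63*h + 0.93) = 6.8016*h^4 - 11.3178*h^3 + 0.4813*h^2 - 2.5092*h - 2.1855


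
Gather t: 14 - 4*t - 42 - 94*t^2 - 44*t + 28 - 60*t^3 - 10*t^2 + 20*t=-60*t^3 - 104*t^2 - 28*t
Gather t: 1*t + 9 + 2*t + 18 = 3*t + 27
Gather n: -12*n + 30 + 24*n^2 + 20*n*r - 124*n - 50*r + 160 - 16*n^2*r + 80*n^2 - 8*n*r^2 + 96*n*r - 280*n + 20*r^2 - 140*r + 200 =n^2*(104 - 16*r) + n*(-8*r^2 + 116*r - 416) + 20*r^2 - 190*r + 390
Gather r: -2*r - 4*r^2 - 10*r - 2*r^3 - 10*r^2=-2*r^3 - 14*r^2 - 12*r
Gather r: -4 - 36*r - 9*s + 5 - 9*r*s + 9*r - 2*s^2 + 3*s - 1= r*(-9*s - 27) - 2*s^2 - 6*s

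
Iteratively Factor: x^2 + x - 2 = (x - 1)*(x + 2)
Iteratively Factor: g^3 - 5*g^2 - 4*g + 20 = (g - 5)*(g^2 - 4) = (g - 5)*(g + 2)*(g - 2)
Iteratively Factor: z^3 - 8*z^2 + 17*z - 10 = (z - 1)*(z^2 - 7*z + 10) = (z - 2)*(z - 1)*(z - 5)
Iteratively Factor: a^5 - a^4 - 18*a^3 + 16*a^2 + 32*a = (a - 2)*(a^4 + a^3 - 16*a^2 - 16*a) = a*(a - 2)*(a^3 + a^2 - 16*a - 16) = a*(a - 2)*(a + 4)*(a^2 - 3*a - 4) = a*(a - 2)*(a + 1)*(a + 4)*(a - 4)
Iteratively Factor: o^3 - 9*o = (o + 3)*(o^2 - 3*o) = o*(o + 3)*(o - 3)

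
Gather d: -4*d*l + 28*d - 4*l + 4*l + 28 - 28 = d*(28 - 4*l)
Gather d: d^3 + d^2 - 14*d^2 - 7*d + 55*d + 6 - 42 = d^3 - 13*d^2 + 48*d - 36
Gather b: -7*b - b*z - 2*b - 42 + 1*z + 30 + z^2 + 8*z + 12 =b*(-z - 9) + z^2 + 9*z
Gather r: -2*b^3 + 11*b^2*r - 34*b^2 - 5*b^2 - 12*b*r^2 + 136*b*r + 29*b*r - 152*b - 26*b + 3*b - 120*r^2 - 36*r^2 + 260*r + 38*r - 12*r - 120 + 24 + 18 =-2*b^3 - 39*b^2 - 175*b + r^2*(-12*b - 156) + r*(11*b^2 + 165*b + 286) - 78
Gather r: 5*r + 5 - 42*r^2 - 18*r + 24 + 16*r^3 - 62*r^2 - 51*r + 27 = 16*r^3 - 104*r^2 - 64*r + 56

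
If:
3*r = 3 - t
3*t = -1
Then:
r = 10/9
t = -1/3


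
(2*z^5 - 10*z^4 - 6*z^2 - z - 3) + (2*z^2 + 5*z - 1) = 2*z^5 - 10*z^4 - 4*z^2 + 4*z - 4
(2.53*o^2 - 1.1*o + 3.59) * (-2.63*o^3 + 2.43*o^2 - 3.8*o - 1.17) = -6.6539*o^5 + 9.0409*o^4 - 21.7287*o^3 + 9.9436*o^2 - 12.355*o - 4.2003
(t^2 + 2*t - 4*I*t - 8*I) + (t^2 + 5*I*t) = 2*t^2 + 2*t + I*t - 8*I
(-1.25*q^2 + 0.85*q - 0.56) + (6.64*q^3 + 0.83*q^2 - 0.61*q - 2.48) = 6.64*q^3 - 0.42*q^2 + 0.24*q - 3.04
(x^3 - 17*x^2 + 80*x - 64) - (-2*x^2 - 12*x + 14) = x^3 - 15*x^2 + 92*x - 78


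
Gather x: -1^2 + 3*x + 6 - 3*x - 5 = 0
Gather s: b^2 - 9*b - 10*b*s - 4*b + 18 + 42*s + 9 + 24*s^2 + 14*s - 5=b^2 - 13*b + 24*s^2 + s*(56 - 10*b) + 22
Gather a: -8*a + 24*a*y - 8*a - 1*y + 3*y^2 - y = a*(24*y - 16) + 3*y^2 - 2*y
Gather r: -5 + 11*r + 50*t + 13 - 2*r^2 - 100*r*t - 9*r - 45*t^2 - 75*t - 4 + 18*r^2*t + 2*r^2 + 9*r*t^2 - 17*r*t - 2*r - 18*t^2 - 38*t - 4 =18*r^2*t + r*(9*t^2 - 117*t) - 63*t^2 - 63*t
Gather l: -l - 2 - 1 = -l - 3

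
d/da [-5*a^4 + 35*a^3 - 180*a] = -20*a^3 + 105*a^2 - 180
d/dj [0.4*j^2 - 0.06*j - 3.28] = 0.8*j - 0.06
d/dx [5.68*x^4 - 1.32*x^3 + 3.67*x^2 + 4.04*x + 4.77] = 22.72*x^3 - 3.96*x^2 + 7.34*x + 4.04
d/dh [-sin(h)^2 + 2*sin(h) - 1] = 2*(1 - sin(h))*cos(h)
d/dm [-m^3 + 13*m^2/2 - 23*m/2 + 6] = -3*m^2 + 13*m - 23/2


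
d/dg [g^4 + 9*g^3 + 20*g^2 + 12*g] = 4*g^3 + 27*g^2 + 40*g + 12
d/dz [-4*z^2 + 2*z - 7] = 2 - 8*z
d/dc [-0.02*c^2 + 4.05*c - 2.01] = 4.05 - 0.04*c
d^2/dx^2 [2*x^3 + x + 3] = 12*x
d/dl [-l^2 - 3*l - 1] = -2*l - 3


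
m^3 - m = m*(m - 1)*(m + 1)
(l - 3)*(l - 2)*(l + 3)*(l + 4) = l^4 + 2*l^3 - 17*l^2 - 18*l + 72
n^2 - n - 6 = (n - 3)*(n + 2)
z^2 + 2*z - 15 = (z - 3)*(z + 5)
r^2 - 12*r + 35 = (r - 7)*(r - 5)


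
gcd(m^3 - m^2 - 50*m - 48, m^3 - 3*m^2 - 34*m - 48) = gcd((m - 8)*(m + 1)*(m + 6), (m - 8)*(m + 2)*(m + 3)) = m - 8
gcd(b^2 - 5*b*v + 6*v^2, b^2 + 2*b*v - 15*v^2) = -b + 3*v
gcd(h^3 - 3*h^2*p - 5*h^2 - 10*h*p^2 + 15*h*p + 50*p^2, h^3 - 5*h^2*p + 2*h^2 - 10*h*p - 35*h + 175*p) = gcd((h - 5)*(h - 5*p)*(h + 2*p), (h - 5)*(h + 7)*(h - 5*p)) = -h^2 + 5*h*p + 5*h - 25*p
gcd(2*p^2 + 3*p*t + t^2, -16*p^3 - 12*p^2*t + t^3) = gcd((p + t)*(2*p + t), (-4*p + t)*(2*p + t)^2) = 2*p + t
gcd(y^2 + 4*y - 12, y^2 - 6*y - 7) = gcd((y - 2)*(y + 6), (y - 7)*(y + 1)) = 1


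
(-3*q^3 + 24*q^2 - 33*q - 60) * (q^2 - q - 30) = -3*q^5 + 27*q^4 + 33*q^3 - 747*q^2 + 1050*q + 1800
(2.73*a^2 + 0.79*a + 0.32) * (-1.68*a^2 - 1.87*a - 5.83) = -4.5864*a^4 - 6.4323*a^3 - 17.9308*a^2 - 5.2041*a - 1.8656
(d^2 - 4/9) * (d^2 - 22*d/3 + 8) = d^4 - 22*d^3/3 + 68*d^2/9 + 88*d/27 - 32/9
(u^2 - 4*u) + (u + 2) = u^2 - 3*u + 2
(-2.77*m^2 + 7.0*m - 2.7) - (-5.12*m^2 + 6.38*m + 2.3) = 2.35*m^2 + 0.62*m - 5.0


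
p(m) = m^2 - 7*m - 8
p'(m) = 2*m - 7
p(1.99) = -17.97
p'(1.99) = -3.02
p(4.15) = -19.83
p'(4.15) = 1.30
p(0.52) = -11.37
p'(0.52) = -5.96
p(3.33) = -20.22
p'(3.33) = -0.34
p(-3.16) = 24.11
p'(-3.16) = -13.32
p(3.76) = -20.18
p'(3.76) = 0.52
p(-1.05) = 0.45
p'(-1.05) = -9.10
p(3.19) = -20.15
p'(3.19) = -0.62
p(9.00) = 10.00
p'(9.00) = 11.00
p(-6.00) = 70.00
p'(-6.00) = -19.00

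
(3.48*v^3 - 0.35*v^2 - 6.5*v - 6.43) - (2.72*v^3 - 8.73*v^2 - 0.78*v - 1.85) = 0.76*v^3 + 8.38*v^2 - 5.72*v - 4.58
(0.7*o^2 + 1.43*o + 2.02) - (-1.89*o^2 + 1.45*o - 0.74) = 2.59*o^2 - 0.02*o + 2.76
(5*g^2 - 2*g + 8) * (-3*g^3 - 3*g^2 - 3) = -15*g^5 - 9*g^4 - 18*g^3 - 39*g^2 + 6*g - 24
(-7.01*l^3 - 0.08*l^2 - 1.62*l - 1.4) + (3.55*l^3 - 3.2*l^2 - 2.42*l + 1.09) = -3.46*l^3 - 3.28*l^2 - 4.04*l - 0.31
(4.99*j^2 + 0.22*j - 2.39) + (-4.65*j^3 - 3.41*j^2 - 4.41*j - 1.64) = -4.65*j^3 + 1.58*j^2 - 4.19*j - 4.03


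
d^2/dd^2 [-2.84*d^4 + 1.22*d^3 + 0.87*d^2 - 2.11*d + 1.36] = -34.08*d^2 + 7.32*d + 1.74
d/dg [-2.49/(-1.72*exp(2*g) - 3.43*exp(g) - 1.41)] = (-8.5656*exp(g) - 8.5407)*exp(g)/(1.72*exp(2*g) + 3.43*exp(g) + 1.41)^2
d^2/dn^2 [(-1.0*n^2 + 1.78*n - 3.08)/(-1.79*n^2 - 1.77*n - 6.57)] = (3.5527136788005e-15*n^4 - 17.743196*n^3 - 11.350032*n^2 + 184.150188*n + 74.5839)/(5.735339*n^6 + 17.013771*n^5 + 79.976484*n^4 + 130.439619*n^3 + 293.544972*n^2 + 229.205619*n + 283.593393)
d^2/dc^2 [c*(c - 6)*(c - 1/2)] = 6*c - 13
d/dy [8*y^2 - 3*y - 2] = 16*y - 3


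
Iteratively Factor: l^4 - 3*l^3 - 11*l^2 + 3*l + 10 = (l - 1)*(l^3 - 2*l^2 - 13*l - 10) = (l - 5)*(l - 1)*(l^2 + 3*l + 2) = (l - 5)*(l - 1)*(l + 2)*(l + 1)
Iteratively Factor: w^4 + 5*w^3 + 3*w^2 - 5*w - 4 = (w + 1)*(w^3 + 4*w^2 - w - 4) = (w - 1)*(w + 1)*(w^2 + 5*w + 4) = (w - 1)*(w + 1)*(w + 4)*(w + 1)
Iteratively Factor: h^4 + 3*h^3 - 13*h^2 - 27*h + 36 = (h - 3)*(h^3 + 6*h^2 + 5*h - 12) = (h - 3)*(h + 4)*(h^2 + 2*h - 3) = (h - 3)*(h - 1)*(h + 4)*(h + 3)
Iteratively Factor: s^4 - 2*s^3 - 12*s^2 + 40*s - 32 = (s + 4)*(s^3 - 6*s^2 + 12*s - 8) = (s - 2)*(s + 4)*(s^2 - 4*s + 4) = (s - 2)^2*(s + 4)*(s - 2)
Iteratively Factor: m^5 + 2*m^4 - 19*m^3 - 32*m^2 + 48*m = (m)*(m^4 + 2*m^3 - 19*m^2 - 32*m + 48) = m*(m + 4)*(m^3 - 2*m^2 - 11*m + 12) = m*(m - 4)*(m + 4)*(m^2 + 2*m - 3) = m*(m - 4)*(m + 3)*(m + 4)*(m - 1)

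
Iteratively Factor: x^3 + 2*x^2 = (x)*(x^2 + 2*x) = x^2*(x + 2)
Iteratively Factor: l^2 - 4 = (l - 2)*(l + 2)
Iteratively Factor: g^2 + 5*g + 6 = (g + 2)*(g + 3)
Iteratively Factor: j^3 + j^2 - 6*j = (j)*(j^2 + j - 6) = j*(j - 2)*(j + 3)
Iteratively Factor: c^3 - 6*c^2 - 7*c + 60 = (c + 3)*(c^2 - 9*c + 20) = (c - 4)*(c + 3)*(c - 5)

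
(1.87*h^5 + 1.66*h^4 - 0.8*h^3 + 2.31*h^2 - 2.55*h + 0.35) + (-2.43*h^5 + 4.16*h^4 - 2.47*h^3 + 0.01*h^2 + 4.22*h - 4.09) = -0.56*h^5 + 5.82*h^4 - 3.27*h^3 + 2.32*h^2 + 1.67*h - 3.74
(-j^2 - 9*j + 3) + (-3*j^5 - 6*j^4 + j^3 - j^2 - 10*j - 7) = -3*j^5 - 6*j^4 + j^3 - 2*j^2 - 19*j - 4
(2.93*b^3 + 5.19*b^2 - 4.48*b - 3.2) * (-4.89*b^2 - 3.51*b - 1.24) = -14.3277*b^5 - 35.6634*b^4 + 0.0571000000000019*b^3 + 24.9372*b^2 + 16.7872*b + 3.968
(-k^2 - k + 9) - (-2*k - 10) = -k^2 + k + 19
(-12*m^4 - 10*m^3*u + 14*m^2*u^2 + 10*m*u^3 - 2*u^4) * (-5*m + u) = 60*m^5 + 38*m^4*u - 80*m^3*u^2 - 36*m^2*u^3 + 20*m*u^4 - 2*u^5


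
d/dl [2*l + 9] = 2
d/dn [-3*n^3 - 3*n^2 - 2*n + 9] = -9*n^2 - 6*n - 2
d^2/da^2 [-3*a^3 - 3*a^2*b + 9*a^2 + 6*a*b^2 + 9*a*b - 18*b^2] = -18*a - 6*b + 18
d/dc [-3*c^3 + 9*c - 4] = 9 - 9*c^2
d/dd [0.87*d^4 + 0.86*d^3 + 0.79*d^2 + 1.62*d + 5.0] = 3.48*d^3 + 2.58*d^2 + 1.58*d + 1.62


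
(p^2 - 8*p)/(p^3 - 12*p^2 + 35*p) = (p - 8)/(p^2 - 12*p + 35)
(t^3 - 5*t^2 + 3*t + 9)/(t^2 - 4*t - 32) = (-t^3 + 5*t^2 - 3*t - 9)/(-t^2 + 4*t + 32)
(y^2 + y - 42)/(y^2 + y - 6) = (y^2 + y - 42)/(y^2 + y - 6)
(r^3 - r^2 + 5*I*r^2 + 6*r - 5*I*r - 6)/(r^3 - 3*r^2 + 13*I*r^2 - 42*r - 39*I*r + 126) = (r^2 - r*(1 + I) + I)/(r^2 + r*(-3 + 7*I) - 21*I)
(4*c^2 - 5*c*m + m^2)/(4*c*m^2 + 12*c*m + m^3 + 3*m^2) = (4*c^2 - 5*c*m + m^2)/(m*(4*c*m + 12*c + m^2 + 3*m))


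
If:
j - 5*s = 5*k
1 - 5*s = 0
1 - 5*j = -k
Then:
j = 1/6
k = -1/6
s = 1/5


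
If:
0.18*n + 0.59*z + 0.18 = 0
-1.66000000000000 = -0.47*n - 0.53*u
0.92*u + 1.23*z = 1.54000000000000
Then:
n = 0.81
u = 2.41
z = -0.55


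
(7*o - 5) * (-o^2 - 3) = -7*o^3 + 5*o^2 - 21*o + 15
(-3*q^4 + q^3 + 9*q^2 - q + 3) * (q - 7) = -3*q^5 + 22*q^4 + 2*q^3 - 64*q^2 + 10*q - 21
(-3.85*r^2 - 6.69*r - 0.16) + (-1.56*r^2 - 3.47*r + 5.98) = -5.41*r^2 - 10.16*r + 5.82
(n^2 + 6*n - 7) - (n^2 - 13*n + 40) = 19*n - 47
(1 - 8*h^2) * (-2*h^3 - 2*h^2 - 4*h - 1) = 16*h^5 + 16*h^4 + 30*h^3 + 6*h^2 - 4*h - 1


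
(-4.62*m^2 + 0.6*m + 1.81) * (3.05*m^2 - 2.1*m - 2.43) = -14.091*m^4 + 11.532*m^3 + 15.4871*m^2 - 5.259*m - 4.3983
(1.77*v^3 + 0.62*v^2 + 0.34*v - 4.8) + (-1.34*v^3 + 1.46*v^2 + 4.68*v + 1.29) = 0.43*v^3 + 2.08*v^2 + 5.02*v - 3.51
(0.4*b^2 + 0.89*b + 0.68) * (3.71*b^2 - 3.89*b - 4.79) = 1.484*b^4 + 1.7459*b^3 - 2.8553*b^2 - 6.9083*b - 3.2572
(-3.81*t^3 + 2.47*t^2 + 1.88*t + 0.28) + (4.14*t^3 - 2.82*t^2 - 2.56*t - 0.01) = 0.33*t^3 - 0.35*t^2 - 0.68*t + 0.27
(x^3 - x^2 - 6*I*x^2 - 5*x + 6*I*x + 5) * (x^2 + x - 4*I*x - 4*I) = x^5 - 10*I*x^4 - 30*x^3 + 30*I*x^2 + 29*x - 20*I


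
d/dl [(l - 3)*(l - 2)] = 2*l - 5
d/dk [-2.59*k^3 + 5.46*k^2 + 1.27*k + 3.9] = -7.77*k^2 + 10.92*k + 1.27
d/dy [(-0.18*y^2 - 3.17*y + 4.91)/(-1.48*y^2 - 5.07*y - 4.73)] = (-3.779*y^2 + 16.2364*y + 39.8878)/(2.1904*y^4 + 15.0072*y^3 + 39.7057*y^2 + 47.9622*y + 22.3729)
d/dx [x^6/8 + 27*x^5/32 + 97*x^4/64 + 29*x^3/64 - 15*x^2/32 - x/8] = 3*x^5/4 + 135*x^4/32 + 97*x^3/16 + 87*x^2/64 - 15*x/16 - 1/8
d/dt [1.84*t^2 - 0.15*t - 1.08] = 3.68*t - 0.15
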